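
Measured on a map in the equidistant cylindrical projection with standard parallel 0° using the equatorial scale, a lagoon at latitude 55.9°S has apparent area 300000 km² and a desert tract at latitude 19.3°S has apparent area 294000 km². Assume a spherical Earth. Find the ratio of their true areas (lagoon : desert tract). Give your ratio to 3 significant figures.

Plate carrée has h = 1 and k = sec φ, giving areal scale sec φ; true area = (apparent area) · cos φ.
True area of lagoon: 300000 × cos(55.9°) = 300000 × 0.5606 = 168200 km².
True area of desert tract: 294000 × cos(19.3°) = 294000 × 0.9438 = 277500 km².
Ratio = 168200 / 277500 ≈ 0.606.

0.606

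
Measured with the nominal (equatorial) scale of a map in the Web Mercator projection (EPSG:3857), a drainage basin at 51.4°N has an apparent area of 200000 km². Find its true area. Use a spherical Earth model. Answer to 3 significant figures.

77800 km²

For Mercator, h = k = sec φ (a conformal cylindrical projection has a single point scale, 1/cos φ).
Areal scale = k² = sec²φ = 1/cos²(51.4°) = 1/0.6239² = 2.569.
True area = apparent / (areal scale) = 200000 / 2.569 ≈ 77800 km².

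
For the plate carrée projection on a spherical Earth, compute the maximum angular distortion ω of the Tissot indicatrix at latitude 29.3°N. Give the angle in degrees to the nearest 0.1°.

7.8°

In the plate carrée (x = Rλ, y = Rφ), meridians are true-scale (h = 1) and parallels are stretched by k = sec φ.
At 29.3°: h = 1.000, k = 1.147; principal scales a = 1.147, b = 1.000.
sin(ω/2) = (a − b)/(a + b) = 0.1467/2.147 = 0.06834, so ω = 2 arcsin(0.06834) ≈ 7.8°.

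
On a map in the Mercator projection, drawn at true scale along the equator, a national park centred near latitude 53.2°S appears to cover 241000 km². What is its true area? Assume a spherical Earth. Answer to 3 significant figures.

86500 km²

The Mercator projection is conformal; its linear scale factor is the same in every direction and equals sec φ = 1/cos φ.
Areal scale = k² = sec²φ = 1/cos²(53.2°) = 1/0.5990² = 2.787.
True area = apparent / (areal scale) = 241000 / 2.787 ≈ 86500 km².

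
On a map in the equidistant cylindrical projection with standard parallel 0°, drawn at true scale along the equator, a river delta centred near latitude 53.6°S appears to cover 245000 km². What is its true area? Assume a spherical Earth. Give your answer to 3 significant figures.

In the plate carrée (x = Rλ, y = Rφ), meridians are true-scale (h = 1) and parallels are stretched by k = sec φ.
Areal scale = h·k = 1 × sec φ; at 53.6°, h = 1.000, k = 1.685, so h·k = 1.685.
True area = apparent / (areal scale) = 245000 / 1.685 ≈ 145000 km².

145000 km²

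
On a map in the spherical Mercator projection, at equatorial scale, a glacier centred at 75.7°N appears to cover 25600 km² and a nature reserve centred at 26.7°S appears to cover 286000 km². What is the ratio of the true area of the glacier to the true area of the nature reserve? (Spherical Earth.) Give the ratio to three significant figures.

0.00684

Since Mercator area scale is 1/cos²φ, the true area equals the apparent area multiplied by cos²φ.
True area of glacier: 25600 × cos²(75.7°) = 25600 × 0.06101 = 1562 km².
True area of nature reserve: 286000 × cos²(26.7°) = 286000 × 0.7981 = 228300 km².
Ratio = 1562 / 228300 ≈ 0.00684.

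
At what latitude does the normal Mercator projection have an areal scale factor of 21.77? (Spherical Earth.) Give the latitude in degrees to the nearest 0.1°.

77.6°

Mercator areal scale is sec²φ.
sec²φ = 21.77  ⇒  cos²φ = 0.04593  ⇒  cos φ = 0.2143.
φ = arccos(0.2143) ≈ 77.6°.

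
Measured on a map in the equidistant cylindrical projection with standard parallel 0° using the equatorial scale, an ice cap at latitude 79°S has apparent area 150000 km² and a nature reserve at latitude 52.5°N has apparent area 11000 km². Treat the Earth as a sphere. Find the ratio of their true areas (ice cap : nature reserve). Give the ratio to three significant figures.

Plate carrée has h = 1 and k = sec φ, giving areal scale sec φ; true area = (apparent area) · cos φ.
True area of ice cap: 150000 × cos(79°) = 150000 × 0.1908 = 28620 km².
True area of nature reserve: 11000 × cos(52.5°) = 11000 × 0.6088 = 6696 km².
Ratio = 28620 / 6696 ≈ 4.27.

4.27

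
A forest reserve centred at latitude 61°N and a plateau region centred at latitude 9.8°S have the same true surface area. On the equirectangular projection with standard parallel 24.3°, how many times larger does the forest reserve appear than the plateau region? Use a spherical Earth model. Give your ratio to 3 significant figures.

2.03

With standard parallel φ₀ = 24.3°, the equirectangular projection gives x = Rλ cos φ₀, y = Rφ, so h = 1 and k = cos 24.3° / cos φ.
Areal scale at 61°: h·k = 1.000 × 1.880 = 1.880.
Areal scale at 9.8°: h·k = 1.000 × 0.9249 = 0.9249.
Ratio = 1.880/0.9249 ≈ 2.03.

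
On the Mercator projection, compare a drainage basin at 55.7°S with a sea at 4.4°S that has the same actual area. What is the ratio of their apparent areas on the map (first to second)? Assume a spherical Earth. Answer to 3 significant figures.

Mercator is conformal with k = sec φ, so areal scale = k² = sec²φ.
At 55.7°: sec²(55.7°) = 1/0.5635² = 3.149.
At 4.4°: sec²(4.4°) = 1/0.9971² = 1.006.
Ratio = 3.149/1.006 = cos²(4.4°)/cos²(55.7°) ≈ 3.13.

3.13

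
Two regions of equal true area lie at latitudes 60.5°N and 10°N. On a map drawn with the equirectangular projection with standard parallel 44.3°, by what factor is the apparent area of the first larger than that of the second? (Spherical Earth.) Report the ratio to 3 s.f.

In the equirectangular projection with standard parallel φ₀ = 44.3° (x = Rλ cos φ₀, y = Rφ), meridians are true-scale (h = 1) and the parallel scale is k = cos φ₀ / cos φ.
Areal scale at 60.5°: h·k = 1.000 × 1.453 = 1.453.
Areal scale at 10°: h·k = 1.000 × 0.7267 = 0.7267.
Ratio = 1.453/0.7267 ≈ 2.00.

2.00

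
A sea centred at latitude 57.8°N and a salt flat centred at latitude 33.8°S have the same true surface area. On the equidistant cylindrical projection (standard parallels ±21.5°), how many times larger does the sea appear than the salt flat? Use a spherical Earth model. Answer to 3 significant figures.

In the equirectangular projection with standard parallel φ₀ = 21.5° (x = Rλ cos φ₀, y = Rφ), meridians are true-scale (h = 1) and the parallel scale is k = cos φ₀ / cos φ.
Areal scale at 57.8°: h·k = 1.000 × 1.746 = 1.746.
Areal scale at 33.8°: h·k = 1.000 × 1.120 = 1.120.
Ratio = 1.746/1.120 ≈ 1.56.

1.56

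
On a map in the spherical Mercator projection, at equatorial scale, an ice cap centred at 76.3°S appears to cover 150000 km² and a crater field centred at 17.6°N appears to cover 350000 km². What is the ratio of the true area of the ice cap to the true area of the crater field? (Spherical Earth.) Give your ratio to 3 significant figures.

0.0265

Since Mercator area scale is 1/cos²φ, the true area equals the apparent area multiplied by cos²φ.
True area of ice cap: 150000 × cos²(76.3°) = 150000 × 0.05609 = 8414 km².
True area of crater field: 350000 × cos²(17.6°) = 350000 × 0.9086 = 318000 km².
Ratio = 8414 / 318000 ≈ 0.0265.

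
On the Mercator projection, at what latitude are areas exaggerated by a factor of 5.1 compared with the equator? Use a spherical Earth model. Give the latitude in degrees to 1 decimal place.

63.7°

Mercator areal scale is sec²φ.
sec²φ = 5.1  ⇒  cos²φ = 0.1961  ⇒  cos φ = 0.4428.
φ = arccos(0.4428) ≈ 63.7°.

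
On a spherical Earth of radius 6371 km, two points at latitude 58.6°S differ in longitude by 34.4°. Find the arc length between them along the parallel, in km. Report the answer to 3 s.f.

Arc length along a parallel = R cos φ · Δλ (with Δλ in radians).
= 6371 × cos 58.6° × (34.4° × π/180) = 6371 × 0.5210 × 0.6004 ≈ 1990 km.

1990 km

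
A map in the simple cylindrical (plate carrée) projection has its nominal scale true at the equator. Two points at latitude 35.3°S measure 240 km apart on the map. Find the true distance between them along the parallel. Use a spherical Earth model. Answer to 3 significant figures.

In the plate carrée (x = Rλ, y = Rφ), meridians are true-scale (h = 1) and parallels are stretched by k = sec φ.
Along the parallel at 35.3°, map distances are exaggerated by k = sec 35.3° = 1.225.
True distance = 240 / 1.225 = 240 × cos 35.3° ≈ 196 km.

196 km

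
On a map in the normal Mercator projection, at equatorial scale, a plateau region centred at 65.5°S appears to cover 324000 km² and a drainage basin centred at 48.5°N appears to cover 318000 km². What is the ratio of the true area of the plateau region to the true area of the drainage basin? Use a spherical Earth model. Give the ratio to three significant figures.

0.399

On Mercator the areal scale is sec²φ, so true area = apparent × cos²φ.
True area of plateau region: 324000 × cos²(65.5°) = 324000 × 0.1720 = 55720 km².
True area of drainage basin: 318000 × cos²(48.5°) = 318000 × 0.4391 = 139600 km².
Ratio = 55720 / 139600 ≈ 0.399.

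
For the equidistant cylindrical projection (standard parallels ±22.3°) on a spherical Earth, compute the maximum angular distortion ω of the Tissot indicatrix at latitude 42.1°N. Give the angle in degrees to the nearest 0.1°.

12.6°

With standard parallel φ₀ = 22.3°, the equirectangular projection gives x = Rλ cos φ₀, y = Rφ, so h = 1 and k = cos 22.3° / cos φ.
At 42.1°: h = 1.000, k = 1.247; principal scales a = 1.247, b = 1.000.
sin(ω/2) = (a − b)/(a + b) = 0.2470/2.247 = 0.1099, so ω = 2 arcsin(0.1099) ≈ 12.6°.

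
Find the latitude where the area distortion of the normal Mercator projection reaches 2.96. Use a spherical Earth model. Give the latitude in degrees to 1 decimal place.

54.5°

Mercator areal scale is sec²φ.
sec²φ = 2.96  ⇒  cos²φ = 0.3378  ⇒  cos φ = 0.5812.
φ = arccos(0.5812) ≈ 54.5°.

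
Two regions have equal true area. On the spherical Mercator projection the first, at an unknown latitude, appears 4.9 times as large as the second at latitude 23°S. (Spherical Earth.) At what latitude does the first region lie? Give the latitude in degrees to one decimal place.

Mercator areal scale is sec²φ, so apparent-area ratio = sec²φ₁ / sec²φ₂ = cos²φ₂ / cos²φ₁.
cos²φ₂ / cos²φ₁ = 4.9  ⇒  cos φ₁ = cos 23° / √4.9 = 0.9205/2.214 = 0.4158.
φ₁ = arccos(0.4158) ≈ 65.4°.

65.4°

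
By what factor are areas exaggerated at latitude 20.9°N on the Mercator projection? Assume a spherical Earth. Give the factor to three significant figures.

The Mercator projection is conformal; its linear scale factor is the same in every direction and equals sec φ = 1/cos φ.
Areal scale = k² = sec²φ = 1/cos²(20.9°) = 1/0.9342² = 1.146.

1.15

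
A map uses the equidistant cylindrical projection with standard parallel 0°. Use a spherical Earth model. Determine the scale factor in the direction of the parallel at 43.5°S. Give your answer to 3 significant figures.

1.38

Plate carrée maps x = Rλ, y = Rφ. The meridian scale is h = 1 and the parallel scale is k = 1/cos φ = sec φ.
k = 1/cos 43.5° = 1/0.7254 = 1.379.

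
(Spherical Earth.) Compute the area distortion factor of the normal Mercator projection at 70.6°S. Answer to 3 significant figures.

The Mercator projection is conformal; its linear scale factor is the same in every direction and equals sec φ = 1/cos φ.
Areal scale = k² = sec²φ = 1/cos²(70.6°) = 1/0.3322² = 9.064.

9.06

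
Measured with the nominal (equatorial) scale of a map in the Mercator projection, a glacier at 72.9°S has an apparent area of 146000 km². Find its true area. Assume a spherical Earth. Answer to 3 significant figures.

12600 km²

For Mercator, h = k = sec φ (a conformal cylindrical projection has a single point scale, 1/cos φ).
Areal scale = k² = sec²φ = 1/cos²(72.9°) = 1/0.2940² = 11.57.
True area = apparent / (areal scale) = 146000 / 11.57 ≈ 12600 km².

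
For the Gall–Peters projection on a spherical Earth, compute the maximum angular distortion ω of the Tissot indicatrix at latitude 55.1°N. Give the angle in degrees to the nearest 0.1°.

Gall–Peters is a cylindrical equal-area projection with standard parallels at ±45°. For cylindrical equal-area with standard parallel φ₀, h = cos φ / cos φ₀ and k = cos φ₀ / cos φ, so h·k = 1.
At 55.1°: h = 0.8091, k = 1.236; principal scales a = 1.236, b = 0.8091.
sin(ω/2) = (a − b)/(a + b) = 0.4267/2.045 = 0.2087, so ω = 2 arcsin(0.2087) ≈ 24.1°.

24.1°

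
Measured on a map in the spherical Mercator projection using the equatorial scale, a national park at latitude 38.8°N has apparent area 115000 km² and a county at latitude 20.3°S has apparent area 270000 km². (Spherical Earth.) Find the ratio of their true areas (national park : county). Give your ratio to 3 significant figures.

0.294

Since Mercator area scale is 1/cos²φ, the true area equals the apparent area multiplied by cos²φ.
True area of national park: 115000 × cos²(38.8°) = 115000 × 0.6074 = 69850 km².
True area of county: 270000 × cos²(20.3°) = 270000 × 0.8796 = 237500 km².
Ratio = 69850 / 237500 ≈ 0.294.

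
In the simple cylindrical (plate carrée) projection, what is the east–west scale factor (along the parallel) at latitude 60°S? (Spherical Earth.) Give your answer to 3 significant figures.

In the plate carrée (x = Rλ, y = Rφ), meridians are true-scale (h = 1) and parallels are stretched by k = sec φ.
k = 1/cos 60° = 1/0.5000 = 2.000.

2.00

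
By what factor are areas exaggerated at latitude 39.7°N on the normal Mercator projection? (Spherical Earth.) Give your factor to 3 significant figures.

Mercator is conformal, so the point scale is isotropic: h = k = sec φ = 1/cos φ.
Areal scale = k² = sec²φ = 1/cos²(39.7°) = 1/0.7694² = 1.689.

1.69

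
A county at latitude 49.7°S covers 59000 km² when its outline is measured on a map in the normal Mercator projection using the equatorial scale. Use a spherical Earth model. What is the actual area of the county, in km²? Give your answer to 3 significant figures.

Mercator is conformal, so the point scale is isotropic: h = k = sec φ = 1/cos φ.
Areal scale = k² = sec²φ = 1/cos²(49.7°) = 1/0.6468² = 2.390.
True area = apparent / (areal scale) = 59000 / 2.390 ≈ 24700 km².

24700 km²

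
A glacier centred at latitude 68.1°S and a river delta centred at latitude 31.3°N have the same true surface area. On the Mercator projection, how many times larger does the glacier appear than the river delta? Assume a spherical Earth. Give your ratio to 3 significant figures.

Mercator areal scale is sec²φ.
At 68.1°: sec²(68.1°) = 1/0.3730² = 7.188.
At 31.3°: sec²(31.3°) = 1/0.8545² = 1.370.
Ratio = 7.188/1.370 = cos²(31.3°)/cos²(68.1°) ≈ 5.25.

5.25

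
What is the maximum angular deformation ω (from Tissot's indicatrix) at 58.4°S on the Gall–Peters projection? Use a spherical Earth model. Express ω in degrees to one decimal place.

Gall–Peters is a cylindrical equal-area projection with standard parallels at ±45°. For cylindrical equal-area with standard parallel φ₀, h = cos φ / cos φ₀ and k = cos φ₀ / cos φ, so h·k = 1.
At 58.4°: h = 0.7410, k = 1.349; principal scales a = 1.349, b = 0.7410.
sin(ω/2) = (a − b)/(a + b) = 0.6084/2.091 = 0.2911, so ω = 2 arcsin(0.2911) ≈ 33.8°.

33.8°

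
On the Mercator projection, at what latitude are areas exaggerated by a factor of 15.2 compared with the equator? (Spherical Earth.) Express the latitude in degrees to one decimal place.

75.1°

Mercator areal scale is sec²φ.
sec²φ = 15.2  ⇒  cos²φ = 0.06579  ⇒  cos φ = 0.2565.
φ = arccos(0.2565) ≈ 75.1°.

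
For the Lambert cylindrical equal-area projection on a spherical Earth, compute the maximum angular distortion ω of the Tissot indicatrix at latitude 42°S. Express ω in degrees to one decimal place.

The Lambert cylindrical equal-area projection is the cylindrical equal-area projection with its standard parallel at the equator (φ₀ = 0). For cylindrical equal-area with standard parallel φ₀, h = cos φ / cos φ₀ and k = cos φ₀ / cos φ, so h·k = 1.
At 42°: h = 0.7431, k = 1.346; principal scales a = 1.346, b = 0.7431.
sin(ω/2) = (a − b)/(a + b) = 0.6025/2.089 = 0.2884, so ω = 2 arcsin(0.2884) ≈ 33.5°.

33.5°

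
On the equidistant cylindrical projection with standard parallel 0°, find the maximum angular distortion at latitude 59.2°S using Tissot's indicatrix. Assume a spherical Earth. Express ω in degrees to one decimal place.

37.7°

For the equirectangular projection with φ₀ = 0 (plate carrée), h = 1 along meridians and k = sec φ along parallels.
At 59.2°: h = 1.000, k = 1.953; principal scales a = 1.953, b = 1.000.
sin(ω/2) = (a − b)/(a + b) = 0.9530/2.953 = 0.3227, so ω = 2 arcsin(0.3227) ≈ 37.7°.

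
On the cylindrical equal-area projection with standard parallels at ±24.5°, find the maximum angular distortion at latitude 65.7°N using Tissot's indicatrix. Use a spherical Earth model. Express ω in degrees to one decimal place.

82.7°

Cylindrical equal-area (φ₀ = 24.5°): h = cos φ / cos 24.5° along meridians, k = cos 24.5° / cos φ along parallels; h·k = 1.
At 65.7°: h = 0.4522, k = 2.211; principal scales a = 2.211, b = 0.4522.
sin(ω/2) = (a − b)/(a + b) = 1.759/2.663 = 0.6604, so ω = 2 arcsin(0.6604) ≈ 82.7°.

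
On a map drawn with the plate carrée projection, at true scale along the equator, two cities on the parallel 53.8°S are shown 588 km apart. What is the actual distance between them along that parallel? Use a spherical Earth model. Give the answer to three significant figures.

347 km

For the equirectangular projection with φ₀ = 0 (plate carrée), h = 1 along meridians and k = sec φ along parallels.
Along the parallel at 53.8°, map distances are exaggerated by k = sec 53.8° = 1.693.
True distance = 588 / 1.693 = 588 × cos 53.8° ≈ 347 km.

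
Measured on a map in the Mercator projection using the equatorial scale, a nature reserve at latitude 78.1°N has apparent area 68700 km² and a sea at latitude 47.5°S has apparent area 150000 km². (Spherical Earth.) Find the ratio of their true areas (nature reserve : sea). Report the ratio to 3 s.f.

0.0427

Since Mercator area scale is 1/cos²φ, the true area equals the apparent area multiplied by cos²φ.
True area of nature reserve: 68700 × cos²(78.1°) = 68700 × 0.04252 = 2921 km².
True area of sea: 150000 × cos²(47.5°) = 150000 × 0.4564 = 68460 km².
Ratio = 2921 / 68460 ≈ 0.0427.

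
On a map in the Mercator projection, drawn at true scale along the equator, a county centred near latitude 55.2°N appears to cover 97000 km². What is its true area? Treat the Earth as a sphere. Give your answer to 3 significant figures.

31600 km²

The Mercator projection is conformal; its linear scale factor is the same in every direction and equals sec φ = 1/cos φ.
Areal scale = k² = sec²φ = 1/cos²(55.2°) = 1/0.5707² = 3.070.
True area = apparent / (areal scale) = 97000 / 3.070 ≈ 31600 km².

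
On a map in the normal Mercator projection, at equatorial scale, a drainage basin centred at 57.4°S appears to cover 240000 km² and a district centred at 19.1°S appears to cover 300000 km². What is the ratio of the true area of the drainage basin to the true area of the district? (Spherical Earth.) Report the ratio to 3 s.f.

0.260

Mercator's areal exaggeration is sec²φ; hence true area = (apparent area) · cos²φ.
True area of drainage basin: 240000 × cos²(57.4°) = 240000 × 0.2903 = 69670 km².
True area of district: 300000 × cos²(19.1°) = 300000 × 0.8929 = 267900 km².
Ratio = 69670 / 267900 ≈ 0.260.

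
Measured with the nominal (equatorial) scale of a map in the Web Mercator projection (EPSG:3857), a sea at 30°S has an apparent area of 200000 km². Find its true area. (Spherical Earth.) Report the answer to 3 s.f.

The Mercator projection is conformal; its linear scale factor is the same in every direction and equals sec φ = 1/cos φ.
Areal scale = k² = sec²φ = 1/cos²(30°) = 1/0.8660² = 1.333.
True area = apparent / (areal scale) = 200000 / 1.333 ≈ 150000 km².

150000 km²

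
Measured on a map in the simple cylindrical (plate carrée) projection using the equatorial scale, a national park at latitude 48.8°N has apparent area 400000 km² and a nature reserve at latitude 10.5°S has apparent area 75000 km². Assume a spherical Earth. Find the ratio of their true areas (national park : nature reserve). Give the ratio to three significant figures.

On the plate carrée, areal scale = h·k = 1 × sec φ, so true area = apparent × cos φ.
True area of national park: 400000 × cos(48.8°) = 400000 × 0.6587 = 263500 km².
True area of nature reserve: 75000 × cos(10.5°) = 75000 × 0.9833 = 73740 km².
Ratio = 263500 / 73740 ≈ 3.57.

3.57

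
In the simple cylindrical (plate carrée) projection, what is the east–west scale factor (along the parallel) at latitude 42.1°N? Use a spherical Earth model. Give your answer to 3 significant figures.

Plate carrée maps x = Rλ, y = Rφ. The meridian scale is h = 1 and the parallel scale is k = 1/cos φ = sec φ.
k = 1/cos 42.1° = 1/0.7420 = 1.348.

1.35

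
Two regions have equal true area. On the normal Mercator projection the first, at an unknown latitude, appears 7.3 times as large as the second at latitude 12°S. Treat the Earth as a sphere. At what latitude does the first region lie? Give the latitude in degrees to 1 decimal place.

68.8°

Mercator areal scale is sec²φ, so apparent-area ratio = sec²φ₁ / sec²φ₂ = cos²φ₂ / cos²φ₁.
cos²φ₂ / cos²φ₁ = 7.3  ⇒  cos φ₁ = cos 12° / √7.3 = 0.9781/2.702 = 0.3620.
φ₁ = arccos(0.3620) ≈ 68.8°.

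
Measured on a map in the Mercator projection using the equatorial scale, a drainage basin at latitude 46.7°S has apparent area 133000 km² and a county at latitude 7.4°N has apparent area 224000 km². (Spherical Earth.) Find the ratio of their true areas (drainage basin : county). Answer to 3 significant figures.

On Mercator the areal scale is sec²φ, so true area = apparent × cos²φ.
True area of drainage basin: 133000 × cos²(46.7°) = 133000 × 0.4703 = 62560 km².
True area of county: 224000 × cos²(7.4°) = 224000 × 0.9834 = 220300 km².
Ratio = 62560 / 220300 ≈ 0.284.

0.284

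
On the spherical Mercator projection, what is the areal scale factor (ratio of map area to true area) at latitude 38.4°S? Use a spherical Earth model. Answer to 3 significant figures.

Mercator is conformal, so the point scale is isotropic: h = k = sec φ = 1/cos φ.
Areal scale = k² = sec²φ = 1/cos²(38.4°) = 1/0.7837² = 1.628.

1.63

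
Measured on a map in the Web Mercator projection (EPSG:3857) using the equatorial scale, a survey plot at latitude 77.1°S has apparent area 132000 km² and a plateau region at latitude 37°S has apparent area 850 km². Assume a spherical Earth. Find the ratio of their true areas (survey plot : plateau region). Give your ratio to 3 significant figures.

On Mercator the areal scale is sec²φ, so true area = apparent × cos²φ.
True area of survey plot: 132000 × cos²(77.1°) = 132000 × 0.04984 = 6579 km².
True area of plateau region: 850 × cos²(37°) = 850 × 0.6378 = 542.1 km².
Ratio = 6579 / 542.1 ≈ 12.1.

12.1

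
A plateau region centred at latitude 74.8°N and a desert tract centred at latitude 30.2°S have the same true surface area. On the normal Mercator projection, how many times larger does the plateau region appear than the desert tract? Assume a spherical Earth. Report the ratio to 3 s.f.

10.9

Mercator areal scale is sec²φ.
At 74.8°: sec²(74.8°) = 1/0.2622² = 14.55.
At 30.2°: sec²(30.2°) = 1/0.8643² = 1.339.
Ratio = 14.55/1.339 = cos²(30.2°)/cos²(74.8°) ≈ 10.9.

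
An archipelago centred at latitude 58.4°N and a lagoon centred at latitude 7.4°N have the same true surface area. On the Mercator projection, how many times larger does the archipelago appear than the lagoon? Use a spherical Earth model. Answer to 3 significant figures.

3.58

Mercator is conformal with k = sec φ, so areal scale = k² = sec²φ.
At 58.4°: sec²(58.4°) = 1/0.5240² = 3.642.
At 7.4°: sec²(7.4°) = 1/0.9917² = 1.017.
Ratio = 3.642/1.017 = cos²(7.4°)/cos²(58.4°) ≈ 3.58.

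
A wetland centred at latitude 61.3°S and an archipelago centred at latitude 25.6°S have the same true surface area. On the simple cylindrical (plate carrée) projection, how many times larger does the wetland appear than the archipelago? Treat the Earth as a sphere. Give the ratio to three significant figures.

For the equirectangular projection with φ₀ = 0 (plate carrée), h = 1 along meridians and k = sec φ along parallels.
Areal scale at 61.3°: h·k = 1.000 × 2.082 = 2.082.
Areal scale at 25.6°: h·k = 1.000 × 1.109 = 1.109.
Ratio = 2.082/1.109 ≈ 1.88.

1.88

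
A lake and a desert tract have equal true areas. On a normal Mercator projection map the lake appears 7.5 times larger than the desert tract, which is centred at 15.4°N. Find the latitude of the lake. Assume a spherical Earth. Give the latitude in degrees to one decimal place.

69.4°

For equal true areas on Mercator, apparent areas scale as sec²φ, so the ratio is cos²φ₂ / cos²φ₁.
cos²φ₂ / cos²φ₁ = 7.5  ⇒  cos φ₁ = cos 15.4° / √7.5 = 0.9641/2.739 = 0.3520.
φ₁ = arccos(0.3520) ≈ 69.4°.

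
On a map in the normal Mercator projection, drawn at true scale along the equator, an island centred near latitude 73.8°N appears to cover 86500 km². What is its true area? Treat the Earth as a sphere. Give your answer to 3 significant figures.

6730 km²

Mercator is conformal, so the point scale is isotropic: h = k = sec φ = 1/cos φ.
Areal scale = k² = sec²φ = 1/cos²(73.8°) = 1/0.2790² = 12.85.
True area = apparent / (areal scale) = 86500 / 12.85 ≈ 6730 km².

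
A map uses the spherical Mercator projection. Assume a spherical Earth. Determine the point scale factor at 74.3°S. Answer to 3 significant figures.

Mercator is conformal, so the point scale is isotropic: h = k = sec φ = 1/cos φ.
k = 1/cos 74.3° = 1/0.2706 = 3.695.

3.70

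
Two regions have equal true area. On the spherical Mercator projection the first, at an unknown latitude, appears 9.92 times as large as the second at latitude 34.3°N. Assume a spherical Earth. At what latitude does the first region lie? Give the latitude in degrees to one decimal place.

For equal true areas on Mercator, apparent areas scale as sec²φ, so the ratio is cos²φ₂ / cos²φ₁.
cos²φ₂ / cos²φ₁ = 9.92  ⇒  cos φ₁ = cos 34.3° / √9.92 = 0.8261/3.150 = 0.2623.
φ₁ = arccos(0.2623) ≈ 74.8°.

74.8°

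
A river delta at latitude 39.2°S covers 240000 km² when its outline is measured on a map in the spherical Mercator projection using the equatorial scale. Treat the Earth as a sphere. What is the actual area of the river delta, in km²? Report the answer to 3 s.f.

For Mercator, h = k = sec φ (a conformal cylindrical projection has a single point scale, 1/cos φ).
Areal scale = k² = sec²φ = 1/cos²(39.2°) = 1/0.7749² = 1.665.
True area = apparent / (areal scale) = 240000 / 1.665 ≈ 144000 km².

144000 km²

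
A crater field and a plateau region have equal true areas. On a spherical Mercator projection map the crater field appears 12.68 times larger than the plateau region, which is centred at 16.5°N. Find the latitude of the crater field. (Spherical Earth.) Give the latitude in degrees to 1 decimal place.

For equal true areas on Mercator, apparent areas scale as sec²φ, so the ratio is cos²φ₂ / cos²φ₁.
cos²φ₂ / cos²φ₁ = 12.68  ⇒  cos φ₁ = cos 16.5° / √12.68 = 0.9588/3.561 = 0.2693.
φ₁ = arccos(0.2693) ≈ 74.4°.

74.4°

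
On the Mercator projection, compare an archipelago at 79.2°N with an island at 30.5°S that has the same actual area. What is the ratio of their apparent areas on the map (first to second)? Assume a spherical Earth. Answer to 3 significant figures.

21.1

Mercator is conformal with k = sec φ, so areal scale = k² = sec²φ.
At 79.2°: sec²(79.2°) = 1/0.1874² = 28.48.
At 30.5°: sec²(30.5°) = 1/0.8616² = 1.347.
Ratio = 28.48/1.347 = cos²(30.5°)/cos²(79.2°) ≈ 21.1.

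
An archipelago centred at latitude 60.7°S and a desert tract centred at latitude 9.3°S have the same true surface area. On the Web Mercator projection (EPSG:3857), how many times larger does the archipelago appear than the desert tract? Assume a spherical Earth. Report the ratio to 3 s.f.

Mercator areal scale is sec²φ.
At 60.7°: sec²(60.7°) = 1/0.4894² = 4.175.
At 9.3°: sec²(9.3°) = 1/0.9869² = 1.027.
Ratio = 4.175/1.027 = cos²(9.3°)/cos²(60.7°) ≈ 4.07.

4.07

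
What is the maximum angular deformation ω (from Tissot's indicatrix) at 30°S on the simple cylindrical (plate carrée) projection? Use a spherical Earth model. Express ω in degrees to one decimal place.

Plate carrée maps x = Rλ, y = Rφ. The meridian scale is h = 1 and the parallel scale is k = 1/cos φ = sec φ.
At 30°: h = 1.000, k = 1.155; principal scales a = 1.155, b = 1.000.
sin(ω/2) = (a − b)/(a + b) = 0.1547/2.155 = 0.07180, so ω = 2 arcsin(0.07180) ≈ 8.2°.

8.2°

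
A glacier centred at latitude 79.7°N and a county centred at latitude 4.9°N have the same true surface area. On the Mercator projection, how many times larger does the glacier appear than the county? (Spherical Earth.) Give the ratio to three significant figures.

Mercator areal scale is sec²φ.
At 79.7°: sec²(79.7°) = 1/0.1788² = 31.28.
At 4.9°: sec²(4.9°) = 1/0.9963² = 1.007.
Ratio = 31.28/1.007 = cos²(4.9°)/cos²(79.7°) ≈ 31.1.

31.1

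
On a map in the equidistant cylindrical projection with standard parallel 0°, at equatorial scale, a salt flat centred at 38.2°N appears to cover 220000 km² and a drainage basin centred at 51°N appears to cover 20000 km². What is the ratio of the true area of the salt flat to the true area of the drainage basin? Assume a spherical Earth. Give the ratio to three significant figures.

13.7

On the plate carrée, areal scale = h·k = 1 × sec φ, so true area = apparent × cos φ.
True area of salt flat: 220000 × cos(38.2°) = 220000 × 0.7859 = 172900 km².
True area of drainage basin: 20000 × cos(51°) = 20000 × 0.6293 = 12590 km².
Ratio = 172900 / 12590 ≈ 13.7.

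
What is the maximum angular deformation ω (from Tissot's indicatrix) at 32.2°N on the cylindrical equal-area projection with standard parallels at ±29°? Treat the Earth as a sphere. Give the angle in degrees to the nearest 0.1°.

For cylindrical equal-area with standard parallel φ₀, h = cos φ / cos φ₀ and k = cos φ₀ / cos φ, so h·k = 1.
At 32.2°: h = 0.9675, k = 1.034; principal scales a = 1.034, b = 0.9675.
sin(ω/2) = (a − b)/(a + b) = 0.06610/2.001 = 0.03303, so ω = 2 arcsin(0.03303) ≈ 3.8°.

3.8°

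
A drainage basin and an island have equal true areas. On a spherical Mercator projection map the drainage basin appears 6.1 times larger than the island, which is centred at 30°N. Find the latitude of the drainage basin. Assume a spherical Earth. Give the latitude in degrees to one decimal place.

69.5°

On Mercator, (apparent₁)/(apparent₂) = sec²φ₁ / sec²φ₂ when true areas are equal.
cos²φ₂ / cos²φ₁ = 6.1  ⇒  cos φ₁ = cos 30° / √6.1 = 0.8660/2.470 = 0.3506.
φ₁ = arccos(0.3506) ≈ 69.5°.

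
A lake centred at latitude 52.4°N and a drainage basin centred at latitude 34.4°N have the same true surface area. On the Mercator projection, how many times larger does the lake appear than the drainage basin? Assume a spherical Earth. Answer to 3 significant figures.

Mercator areal scale is sec²φ.
At 52.4°: sec²(52.4°) = 1/0.6101² = 2.686.
At 34.4°: sec²(34.4°) = 1/0.8251² = 1.469.
Ratio = 2.686/1.469 = cos²(34.4°)/cos²(52.4°) ≈ 1.83.

1.83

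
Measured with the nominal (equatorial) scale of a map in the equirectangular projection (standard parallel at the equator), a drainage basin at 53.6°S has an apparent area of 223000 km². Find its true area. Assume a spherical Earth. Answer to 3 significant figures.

For the equirectangular projection with φ₀ = 0 (plate carrée), h = 1 along meridians and k = sec φ along parallels.
Areal scale = h·k = 1 × sec φ; at 53.6°, h = 1.000, k = 1.685, so h·k = 1.685.
True area = apparent / (areal scale) = 223000 / 1.685 ≈ 132000 km².

132000 km²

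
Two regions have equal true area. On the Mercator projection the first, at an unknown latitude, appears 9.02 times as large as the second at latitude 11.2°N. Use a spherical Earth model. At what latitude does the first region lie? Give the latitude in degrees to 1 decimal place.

Mercator areal scale is sec²φ, so apparent-area ratio = sec²φ₁ / sec²φ₂ = cos²φ₂ / cos²φ₁.
cos²φ₂ / cos²φ₁ = 9.02  ⇒  cos φ₁ = cos 11.2° / √9.02 = 0.9810/3.003 = 0.3266.
φ₁ = arccos(0.3266) ≈ 70.9°.

70.9°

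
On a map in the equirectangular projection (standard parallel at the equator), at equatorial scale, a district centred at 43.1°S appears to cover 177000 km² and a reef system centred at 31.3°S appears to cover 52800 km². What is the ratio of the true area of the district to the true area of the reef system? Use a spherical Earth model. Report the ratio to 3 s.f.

On the plate carrée, areal scale = h·k = 1 × sec φ, so true area = apparent × cos φ.
True area of district: 177000 × cos(43.1°) = 177000 × 0.7302 = 129200 km².
True area of reef system: 52800 × cos(31.3°) = 52800 × 0.8545 = 45120 km².
Ratio = 129200 / 45120 ≈ 2.86.

2.86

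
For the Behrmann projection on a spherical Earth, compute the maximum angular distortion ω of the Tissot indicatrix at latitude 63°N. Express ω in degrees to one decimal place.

The Behrmann projection is cylindrical equal-area with φ₀ = 30°. A cylindrical equal-area projection with standard parallel φ₀ has meridian scale h = cos φ / cos φ₀ and parallel scale k = cos φ₀ / cos φ (so areas are preserved, h·k = 1).
At 63°: h = 0.5242, k = 1.908; principal scales a = 1.908, b = 0.5242.
sin(ω/2) = (a − b)/(a + b) = 1.383/2.432 = 0.5689, so ω = 2 arcsin(0.5689) ≈ 69.3°.

69.3°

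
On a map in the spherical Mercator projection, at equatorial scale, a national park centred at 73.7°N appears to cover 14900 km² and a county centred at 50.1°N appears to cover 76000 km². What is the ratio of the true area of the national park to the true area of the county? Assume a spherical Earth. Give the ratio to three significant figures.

0.0375

Mercator's areal exaggeration is sec²φ; hence true area = (apparent area) · cos²φ.
True area of national park: 14900 × cos²(73.7°) = 14900 × 0.07877 = 1174 km².
True area of county: 76000 × cos²(50.1°) = 76000 × 0.4115 = 31270 km².
Ratio = 1174 / 31270 ≈ 0.0375.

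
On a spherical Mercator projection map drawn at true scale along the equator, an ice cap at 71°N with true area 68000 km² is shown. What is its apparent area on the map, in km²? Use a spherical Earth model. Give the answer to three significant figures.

The Mercator projection is conformal; its linear scale factor is the same in every direction and equals sec φ = 1/cos φ.
Areal scale = k² = sec²φ = 1/cos²(71°) = 1/0.3256² = 9.434.
Apparent area = 68000 × 9.434 ≈ 642000 km².

642000 km²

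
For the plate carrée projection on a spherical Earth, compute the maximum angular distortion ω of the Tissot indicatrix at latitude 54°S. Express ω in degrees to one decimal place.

30.1°

In the plate carrée (x = Rλ, y = Rφ), meridians are true-scale (h = 1) and parallels are stretched by k = sec φ.
At 54°: h = 1.000, k = 1.701; principal scales a = 1.701, b = 1.000.
sin(ω/2) = (a − b)/(a + b) = 0.7013/2.701 = 0.2596, so ω = 2 arcsin(0.2596) ≈ 30.1°.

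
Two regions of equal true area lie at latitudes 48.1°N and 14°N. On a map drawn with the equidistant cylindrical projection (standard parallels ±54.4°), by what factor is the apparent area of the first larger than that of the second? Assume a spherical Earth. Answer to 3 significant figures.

The equidistant cylindrical projection with φ₀ = 54.4° has h = 1 (meridians true) and k = cos φ₀ / cos φ along parallels.
Areal scale at 48.1°: h·k = 1.000 × 0.8717 = 0.8717.
Areal scale at 14°: h·k = 1.000 × 0.5999 = 0.5999.
Ratio = 0.8717/0.5999 ≈ 1.45.

1.45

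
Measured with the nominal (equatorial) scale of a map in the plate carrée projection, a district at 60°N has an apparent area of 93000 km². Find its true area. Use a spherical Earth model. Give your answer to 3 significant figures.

For the equirectangular projection with φ₀ = 0 (plate carrée), h = 1 along meridians and k = sec φ along parallels.
Areal scale = h·k = 1 × sec φ; at 60°, h = 1.000, k = 2.000, so h·k = 2.000.
True area = apparent / (areal scale) = 93000 / 2.000 ≈ 46500 km².

46500 km²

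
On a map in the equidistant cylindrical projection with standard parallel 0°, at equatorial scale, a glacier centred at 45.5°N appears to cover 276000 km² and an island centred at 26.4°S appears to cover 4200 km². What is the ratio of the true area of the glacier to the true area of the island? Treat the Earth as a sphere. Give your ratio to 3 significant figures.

51.4

Plate carrée has h = 1 and k = sec φ, giving areal scale sec φ; true area = (apparent area) · cos φ.
True area of glacier: 276000 × cos(45.5°) = 276000 × 0.7009 = 193500 km².
True area of island: 4200 × cos(26.4°) = 4200 × 0.8957 = 3762 km².
Ratio = 193500 / 3762 ≈ 51.4.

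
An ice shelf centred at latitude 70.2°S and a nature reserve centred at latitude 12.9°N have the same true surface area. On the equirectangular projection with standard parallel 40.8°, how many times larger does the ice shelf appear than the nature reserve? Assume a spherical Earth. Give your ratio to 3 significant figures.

In the equirectangular projection with standard parallel φ₀ = 40.8° (x = Rλ cos φ₀, y = Rφ), meridians are true-scale (h = 1) and the parallel scale is k = cos φ₀ / cos φ.
Areal scale at 70.2°: h·k = 1.000 × 2.235 = 2.235.
Areal scale at 12.9°: h·k = 1.000 × 0.7766 = 0.7766.
Ratio = 2.235/0.7766 ≈ 2.88.

2.88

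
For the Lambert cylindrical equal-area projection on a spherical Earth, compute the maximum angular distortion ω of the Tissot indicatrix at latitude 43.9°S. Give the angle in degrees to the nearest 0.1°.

36.9°

The Lambert cylindrical equal-area projection is the cylindrical equal-area projection with its standard parallel at the equator (φ₀ = 0). A cylindrical equal-area projection with standard parallel φ₀ has meridian scale h = cos φ / cos φ₀ and parallel scale k = cos φ₀ / cos φ (so areas are preserved, h·k = 1).
At 43.9°: h = 0.7206, k = 1.388; principal scales a = 1.388, b = 0.7206.
sin(ω/2) = (a − b)/(a + b) = 0.6673/2.108 = 0.3165, so ω = 2 arcsin(0.3165) ≈ 36.9°.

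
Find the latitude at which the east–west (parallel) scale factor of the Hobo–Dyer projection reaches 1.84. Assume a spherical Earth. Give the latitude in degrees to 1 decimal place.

Hobo–Dyer is a cylindrical equal-area projection with standard parallels at ±37.5°. A cylindrical equal-area projection with standard parallel φ₀ has meridian scale h = cos φ / cos φ₀ and parallel scale k = cos φ₀ / cos φ (so areas are preserved, h·k = 1).
k = cos φ₀ / cos φ = 1.84  ⇒  cos φ = cos 37.5° / 1.84 = 0.4312.
φ = arccos(0.4312) ≈ 64.5°.

64.5°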